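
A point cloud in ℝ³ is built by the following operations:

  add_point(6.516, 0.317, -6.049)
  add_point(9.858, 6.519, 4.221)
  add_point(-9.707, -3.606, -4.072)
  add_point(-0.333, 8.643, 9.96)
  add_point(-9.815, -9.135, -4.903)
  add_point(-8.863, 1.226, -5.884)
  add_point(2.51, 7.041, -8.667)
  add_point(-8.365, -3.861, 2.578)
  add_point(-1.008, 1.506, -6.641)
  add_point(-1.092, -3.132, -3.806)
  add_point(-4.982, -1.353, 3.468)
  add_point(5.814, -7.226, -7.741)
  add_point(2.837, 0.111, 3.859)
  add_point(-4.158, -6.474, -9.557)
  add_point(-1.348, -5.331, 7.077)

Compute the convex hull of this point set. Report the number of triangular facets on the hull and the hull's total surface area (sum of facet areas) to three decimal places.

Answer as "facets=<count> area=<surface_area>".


Hull vertices (11/15): indices [0, 1, 2, 3, 4, 5, 6, 7, 11, 13, 14].

Facet areas (half cross-product norm):
  f1: (p14, p3, p1) → 83.1043
  f2: (p5, p13, p4) → 36.1467
  f3: (p7, p14, p4) → 34.8245
  f4: (p7, p14, p3) → 60.5360
  f5: (p7, p5, p3) → 82.0103
  f6: (p11, p13, p4) → 32.2595
  f7: (p11, p14, p4) → 109.1331
  f8: (p11, p14, p1) → 127.6904
  f9: (p2, p5, p4) → 7.3303
  f10: (p2, p7, p4) → 18.8622
  f11: (p2, p7, p5) → 16.6781
  f12: (p0, p11, p1) → 35.0810
  f13: (p6, p11, p13) → 71.0391
  f14: (p6, p0, p11) → 23.5254
  f15: (p6, p5, p13) → 62.9733
  f16: (p6, p0, p1) → 51.3880
  f17: (p6, p5, p3) → 117.8074
  f18: (p6, p3, p1) → 88.2249
Σ area = 1058.615

Euler characteristic 11−27+18 = 2 ✓

facets=18 area=1058.615


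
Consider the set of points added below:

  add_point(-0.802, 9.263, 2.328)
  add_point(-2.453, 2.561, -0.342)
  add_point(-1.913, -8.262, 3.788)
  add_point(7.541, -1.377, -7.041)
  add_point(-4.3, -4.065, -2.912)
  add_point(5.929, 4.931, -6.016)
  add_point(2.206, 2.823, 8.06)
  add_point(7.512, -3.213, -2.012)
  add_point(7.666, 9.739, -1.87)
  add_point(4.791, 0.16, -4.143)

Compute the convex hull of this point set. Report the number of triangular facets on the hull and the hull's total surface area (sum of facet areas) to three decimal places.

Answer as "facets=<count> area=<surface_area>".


Extreme-point indices: [0, 2, 3, 4, 5, 6, 7, 8] — 8 of 10 on the boundary.

Triangle areas on the boundary:
  f1: (p2, p3, p4) → 52.6880
  f2: (p5, p3, p4) → 42.1446
  f3: (p5, p3, p8) → 14.7656
  f4: (p0, p6, p8) → 43.1980
  f5: (p0, p5, p4) → 75.8043
  f6: (p0, p5, p8) → 31.1438
  f7: (p0, p2, p4) → 60.5530
  f8: (p0, p2, p6) → 54.7505
  f9: (p7, p2, p3) → 26.1841
  f10: (p7, p2, p6) → 67.9895
  f11: (p7, p3, p8) → 32.7005
  f12: (p7, p6, p8) → 73.5728
Σ area = 575.495

Check V−E+F: 8 − 18 + 12 = 2.

facets=12 area=575.495


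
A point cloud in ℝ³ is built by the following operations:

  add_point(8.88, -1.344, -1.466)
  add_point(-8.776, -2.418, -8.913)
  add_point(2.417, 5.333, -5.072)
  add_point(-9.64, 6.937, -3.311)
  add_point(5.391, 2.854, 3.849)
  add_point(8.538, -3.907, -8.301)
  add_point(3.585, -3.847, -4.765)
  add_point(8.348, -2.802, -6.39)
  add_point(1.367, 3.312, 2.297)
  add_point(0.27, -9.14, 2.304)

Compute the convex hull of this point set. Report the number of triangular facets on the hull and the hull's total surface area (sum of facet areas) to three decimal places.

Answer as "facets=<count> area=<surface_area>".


9 of the 10 inputs are extreme points: [0, 1, 2, 3, 4, 5, 7, 8, 9].

Facet areas (half cross-product norm):
  f1: (p1, p9, p3) → 86.8746
  f2: (p4, p9, p0) → 45.7025
  f3: (p2, p1, p3) → 64.8586
  f4: (p2, p4, p3) → 58.5300
  f5: (p2, p4, p0) → 34.5701
  f6: (p8, p9, p3) → 78.7444
  f7: (p8, p4, p3) → 5.7127
  f8: (p8, p4, p9) → 27.1000
  f9: (p5, p2, p1) → 81.2848
  f10: (p5, p1, p9) → 107.6432
  f11: (p5, p9, p0) → 44.5969
  f12: (p7, p2, p0) → 25.0847
  f13: (p7, p5, p0) → 1.7035
  f14: (p7, p5, p2) → 9.3065
Σ area = 671.713

Check V−E+F: 9 − 21 + 14 = 2.

facets=14 area=671.713


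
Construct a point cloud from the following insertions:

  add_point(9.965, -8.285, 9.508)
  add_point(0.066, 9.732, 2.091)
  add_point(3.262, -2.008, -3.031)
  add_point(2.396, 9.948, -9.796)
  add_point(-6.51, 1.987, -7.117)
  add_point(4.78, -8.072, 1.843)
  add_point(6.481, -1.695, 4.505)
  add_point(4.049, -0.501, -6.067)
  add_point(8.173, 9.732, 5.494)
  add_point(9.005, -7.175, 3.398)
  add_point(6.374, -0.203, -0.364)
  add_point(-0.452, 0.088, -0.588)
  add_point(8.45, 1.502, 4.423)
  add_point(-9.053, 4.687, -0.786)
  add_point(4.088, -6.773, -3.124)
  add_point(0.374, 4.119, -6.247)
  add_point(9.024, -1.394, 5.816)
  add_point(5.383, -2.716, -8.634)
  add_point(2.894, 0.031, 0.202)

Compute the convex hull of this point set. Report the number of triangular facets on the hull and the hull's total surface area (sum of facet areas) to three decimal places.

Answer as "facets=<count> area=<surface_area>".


Extreme-point indices: [0, 1, 3, 4, 5, 8, 9, 13, 14, 16, 17] — 11 of 19 on the boundary.

Per-facet area ½‖(b−a)×(c−a)‖:
  f1: (p1, p3, p13) → 65.2213
  f2: (p8, p0, p13) → 175.4733
  f3: (p8, p1, p13) → 22.5109
  f4: (p8, p1, p3) → 52.1571
  f5: (p8, p17, p3) → 105.0864
  f6: (p5, p0, p13) → 74.1418
  f7: (p9, p8, p17) → 110.5563
  f8: (p9, p5, p0) → 12.9837
  f9: (p4, p5, p13) → 64.4816
  f10: (p4, p3, p13) → 43.9907
  f11: (p4, p17, p3) → 69.9923
  f12: (p16, p8, p0) → 19.6165
  f13: (p16, p9, p0) → 19.2376
  f14: (p16, p9, p8) → 14.6451
  f15: (p14, p9, p17) → 23.8211
  f16: (p14, p9, p5) → 10.9046
  f17: (p14, p4, p17) → 44.7824
  f18: (p14, p4, p5) → 31.6853
Σ area = 961.288

Euler characteristic 11−27+18 = 2 ✓

facets=18 area=961.288


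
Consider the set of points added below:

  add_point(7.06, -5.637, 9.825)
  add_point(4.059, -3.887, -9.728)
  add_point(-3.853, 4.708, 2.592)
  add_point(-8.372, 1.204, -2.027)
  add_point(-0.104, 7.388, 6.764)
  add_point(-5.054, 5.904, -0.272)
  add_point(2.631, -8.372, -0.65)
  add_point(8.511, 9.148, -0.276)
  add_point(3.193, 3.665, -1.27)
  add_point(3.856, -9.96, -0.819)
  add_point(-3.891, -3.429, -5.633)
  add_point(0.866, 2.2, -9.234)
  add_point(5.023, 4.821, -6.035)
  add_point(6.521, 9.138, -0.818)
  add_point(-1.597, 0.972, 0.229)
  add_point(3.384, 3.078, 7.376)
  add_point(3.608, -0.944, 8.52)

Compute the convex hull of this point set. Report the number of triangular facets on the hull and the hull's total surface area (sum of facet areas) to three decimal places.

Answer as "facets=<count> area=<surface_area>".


13 of the 17 inputs are extreme points: [0, 1, 3, 4, 5, 7, 9, 10, 11, 12, 13, 15, 16].

Facet areas (half cross-product norm):
  f1: (p0, p9, p3) → 98.9849
  f2: (p1, p0, p7) → 140.8102
  f3: (p1, p0, p9) → 54.6098
  f4: (p10, p9, p3) → 33.9023
  f5: (p10, p1, p9) → 44.9371
  f6: (p10, p11, p3) → 30.0102
  f7: (p10, p11, p1) → 26.9079
  f8: (p5, p4, p3) → 19.2312
  f9: (p5, p11, p3) → 33.4964
  f10: (p16, p0, p3) → 35.3343
  f11: (p16, p4, p3) → 62.9230
  f12: (p16, p4, p0) → 5.8533
  f13: (p15, p0, p7) → 46.9816
  f14: (p15, p4, p7) → 30.0766
  f15: (p15, p4, p0) → 8.3470
  f16: (p12, p1, p7) → 21.8395
  f17: (p12, p11, p1) → 20.0921
  f18: (p13, p5, p11) → 61.0502
  f19: (p13, p12, p7) → 6.5261
  f20: (p13, p12, p11) → 10.9773
  f21: (p13, p4, p7) → 9.5082
  f22: (p13, p5, p4) → 43.6948
Σ area = 846.094

Euler characteristic 13−33+22 = 2 ✓

facets=22 area=846.094


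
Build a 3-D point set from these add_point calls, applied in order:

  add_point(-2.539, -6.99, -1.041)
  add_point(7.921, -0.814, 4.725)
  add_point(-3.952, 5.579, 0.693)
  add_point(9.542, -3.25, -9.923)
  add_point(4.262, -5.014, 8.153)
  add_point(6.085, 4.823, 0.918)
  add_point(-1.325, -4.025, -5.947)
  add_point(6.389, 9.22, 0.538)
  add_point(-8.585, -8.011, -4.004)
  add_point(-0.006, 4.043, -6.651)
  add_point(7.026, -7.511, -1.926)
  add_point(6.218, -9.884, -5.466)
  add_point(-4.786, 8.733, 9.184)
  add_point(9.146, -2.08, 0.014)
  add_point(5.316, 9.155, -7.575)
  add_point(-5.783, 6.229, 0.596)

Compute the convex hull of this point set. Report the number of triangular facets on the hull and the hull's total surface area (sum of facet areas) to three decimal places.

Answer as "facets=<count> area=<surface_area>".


Extreme-point indices: [1, 3, 4, 7, 8, 9, 10, 11, 12, 13, 14, 15] — 12 of 16 on the boundary.

Facet areas (half cross-product norm):
  f1: (p11, p3, p8) → 61.1687
  f2: (p4, p12, p8) → 144.5673
  f3: (p4, p11, p8) → 105.4975
  f4: (p9, p3, p8) → 93.5699
  f5: (p9, p14, p3) → 45.5581
  f6: (p15, p14, p12) → 57.8835
  f7: (p15, p9, p14) → 32.8827
  f8: (p15, p12, p8) → 56.3515
  f9: (p15, p9, p8) → 68.3481
  f10: (p10, p4, p11) → 12.4733
  f11: (p10, p11, p3) → 18.7264
  f12: (p10, p13, p3) → 28.1553
  f13: (p1, p10, p4) → 30.7054
  f14: (p1, p10, p13) → 13.9195
  f15: (p1, p4, p12) → 52.8845
  f16: (p7, p1, p13) → 27.4923
  f17: (p7, p1, p12) → 76.6842
  f18: (p7, p14, p3) → 53.9380
  f19: (p7, p13, p3) → 57.4720
  f20: (p7, p14, p12) → 50.0210
Σ area = 1088.299

Check V−E+F: 12 − 30 + 20 = 2.

facets=20 area=1088.299


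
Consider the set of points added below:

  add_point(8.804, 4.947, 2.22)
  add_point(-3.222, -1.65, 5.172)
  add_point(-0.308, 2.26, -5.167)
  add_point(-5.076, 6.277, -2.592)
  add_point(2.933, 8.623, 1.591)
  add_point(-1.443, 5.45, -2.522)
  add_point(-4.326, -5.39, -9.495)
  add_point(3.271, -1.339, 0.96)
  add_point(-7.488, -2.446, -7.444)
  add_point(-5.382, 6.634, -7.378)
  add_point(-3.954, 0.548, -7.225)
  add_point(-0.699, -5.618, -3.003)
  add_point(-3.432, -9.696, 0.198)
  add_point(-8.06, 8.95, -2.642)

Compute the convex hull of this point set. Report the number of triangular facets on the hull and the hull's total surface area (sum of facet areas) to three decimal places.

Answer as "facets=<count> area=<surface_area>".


Points on the hull: [0, 1, 2, 4, 6, 8, 9, 11, 12, 13] (10 of 14).

Per-facet area ½‖(b−a)×(c−a)‖:
  f1: (p1, p12, p13) → 62.3673
  f2: (p1, p12, p0) → 63.1444
  f3: (p8, p12, p13) → 65.5731
  f4: (p8, p6, p12) → 25.3581
  f5: (p8, p9, p13) → 26.4170
  f6: (p8, p9, p6) → 19.8677
  f7: (p11, p12, p0) → 35.8228
  f8: (p11, p6, p0) → 45.6501
  f9: (p11, p6, p12) → 20.9878
  f10: (p4, p1, p13) → 69.4305
  f11: (p4, p1, p0) → 43.4267
  f12: (p4, p9, p13) → 34.4698
  f13: (p4, p9, p0) → 36.0725
  f14: (p2, p6, p0) → 37.3495
  f15: (p2, p9, p0) → 34.0031
  f16: (p2, p9, p6) → 34.0432
Σ area = 653.984

Euler characteristic 10−24+16 = 2 ✓

facets=16 area=653.984


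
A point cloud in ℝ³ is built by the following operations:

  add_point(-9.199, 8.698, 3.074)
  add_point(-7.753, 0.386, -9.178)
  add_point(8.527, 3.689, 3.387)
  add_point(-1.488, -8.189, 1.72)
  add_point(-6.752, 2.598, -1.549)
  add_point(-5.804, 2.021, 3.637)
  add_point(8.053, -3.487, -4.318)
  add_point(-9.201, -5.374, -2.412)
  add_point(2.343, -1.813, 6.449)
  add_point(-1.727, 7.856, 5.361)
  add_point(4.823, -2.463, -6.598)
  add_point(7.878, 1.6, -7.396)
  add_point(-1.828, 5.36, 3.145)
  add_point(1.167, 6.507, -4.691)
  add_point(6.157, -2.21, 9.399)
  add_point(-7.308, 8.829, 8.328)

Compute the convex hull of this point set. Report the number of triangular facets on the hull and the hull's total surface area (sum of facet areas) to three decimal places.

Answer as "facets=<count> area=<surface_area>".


12 of the 16 inputs are extreme points: [0, 1, 2, 3, 6, 7, 9, 10, 11, 13, 14, 15].

Facet areas (half cross-product norm):
  f1: (p14, p15, p2) → 73.6990
  f2: (p14, p6, p2) → 46.0882
  f3: (p0, p15, p7) → 39.2938
  f4: (p0, p1, p7) → 64.3408
  f5: (p11, p6, p2) → 30.6964
  f6: (p3, p14, p6) → 70.5721
  f7: (p3, p15, p7) → 81.7477
  f8: (p3, p14, p15) → 105.5573
  f9: (p9, p15, p2) → 12.8647
  f10: (p9, p0, p15) → 17.6724
  f11: (p10, p11, p1) → 31.4820
  f12: (p10, p11, p6) → 10.3263
  f13: (p10, p1, p7) → 58.6756
  f14: (p10, p3, p7) → 54.7210
  f15: (p10, p3, p6) → 24.2154
  f16: (p13, p0, p1) → 73.6771
  f17: (p13, p11, p1) → 50.4261
  f18: (p13, p9, p0) → 41.4461
  f19: (p13, p11, p2) → 44.7868
  f20: (p13, p9, p2) → 52.4898
Σ area = 984.778

Euler: V−E+F = 12−30+20 = 2.

facets=20 area=984.778


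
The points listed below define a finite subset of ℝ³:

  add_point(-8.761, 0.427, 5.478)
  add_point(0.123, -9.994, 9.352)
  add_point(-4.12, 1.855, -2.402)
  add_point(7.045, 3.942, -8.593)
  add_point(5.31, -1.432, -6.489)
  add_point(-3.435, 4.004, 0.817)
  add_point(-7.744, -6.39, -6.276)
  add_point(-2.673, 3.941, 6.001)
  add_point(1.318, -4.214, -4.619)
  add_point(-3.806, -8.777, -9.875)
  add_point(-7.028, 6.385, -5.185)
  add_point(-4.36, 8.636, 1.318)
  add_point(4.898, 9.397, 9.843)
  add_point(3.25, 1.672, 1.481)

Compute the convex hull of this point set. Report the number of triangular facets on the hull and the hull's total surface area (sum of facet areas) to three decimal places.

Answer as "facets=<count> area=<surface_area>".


facets=14 area=1094.083

Extreme-point indices: [0, 1, 3, 4, 6, 9, 10, 11, 12] — 9 of 14 on the boundary.

Triangle areas on the boundary:
  f1: (p12, p1, p0) → 118.2531
  f2: (p11, p12, p0) → 64.0495
  f3: (p11, p12, p3) → 99.3574
  f4: (p4, p9, p3) → 27.7211
  f5: (p4, p9, p1) → 110.6289
  f6: (p4, p12, p3) → 57.9169
  f7: (p4, p12, p1) → 163.2732
  f8: (p10, p9, p3) → 108.2547
  f9: (p10, p11, p3) → 53.9645
  f10: (p10, p11, p0) → 37.6121
  f11: (p6, p10, p0) → 72.0749
  f12: (p6, p10, p9) → 34.0376
  f13: (p6, p1, p0) → 95.4061
  f14: (p6, p9, p1) → 51.5334
Σ area = 1094.083

Euler: V−E+F = 9−21+14 = 2.


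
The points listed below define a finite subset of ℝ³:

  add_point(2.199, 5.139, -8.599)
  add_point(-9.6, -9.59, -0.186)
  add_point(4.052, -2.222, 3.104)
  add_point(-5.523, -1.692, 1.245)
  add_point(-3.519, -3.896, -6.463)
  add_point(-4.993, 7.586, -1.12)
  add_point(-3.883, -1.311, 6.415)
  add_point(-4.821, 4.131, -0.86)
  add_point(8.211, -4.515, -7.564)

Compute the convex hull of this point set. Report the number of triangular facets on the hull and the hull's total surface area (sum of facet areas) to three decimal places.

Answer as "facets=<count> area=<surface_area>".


facets=10 area=623.043

Hull vertices (7/9): indices [0, 1, 2, 4, 5, 6, 8].

Per-facet area ½‖(b−a)×(c−a)‖:
  f1: (p6, p5, p1) → 69.9152
  f2: (p2, p8, p1) → 92.5614
  f3: (p2, p6, p1) → 51.4048
  f4: (p2, p0, p8) → 64.1881
  f5: (p2, p6, p5) → 50.4714
  f6: (p2, p0, p5) → 68.8411
  f7: (p4, p5, p1) → 65.5037
  f8: (p4, p0, p5) → 55.4239
  f9: (p4, p8, p1) → 48.8908
  f10: (p4, p0, p8) → 55.8426
Σ area = 623.043

Check V−E+F: 7 − 15 + 10 = 2.


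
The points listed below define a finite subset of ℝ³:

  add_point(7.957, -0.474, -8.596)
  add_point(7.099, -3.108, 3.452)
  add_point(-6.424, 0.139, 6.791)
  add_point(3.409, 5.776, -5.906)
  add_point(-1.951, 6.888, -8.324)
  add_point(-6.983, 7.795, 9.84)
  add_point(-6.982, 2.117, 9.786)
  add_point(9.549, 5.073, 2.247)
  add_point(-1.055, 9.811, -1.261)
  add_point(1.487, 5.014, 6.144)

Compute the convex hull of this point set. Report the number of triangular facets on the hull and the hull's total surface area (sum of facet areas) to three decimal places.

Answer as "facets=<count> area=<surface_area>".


facets=16 area=700.947

Hull vertices (10/10): indices [0, 1, 2, 3, 4, 5, 6, 7, 8, 9].

Per-facet area ½‖(b−a)×(c−a)‖:
  f1: (p0, p1, p7) → 49.7771
  f2: (p9, p7, p5) → 12.8245
  f3: (p9, p1, p7) → 36.5478
  f4: (p8, p7, p5) → 76.9811
  f5: (p8, p4, p5) → 35.7264
  f6: (p3, p0, p7) → 41.5418
  f7: (p3, p4, p0) → 21.1109
  f8: (p3, p8, p7) → 38.6972
  f9: (p3, p8, p4) → 21.0606
  f10: (p2, p0, p1) → 85.7177
  f11: (p2, p4, p0) → 105.8528
  f12: (p2, p4, p5) → 70.7981
  f13: (p6, p2, p5) → 8.5965
  f14: (p6, p2, p1) → 23.0461
  f15: (p6, p9, p5) → 26.2058
  f16: (p6, p9, p1) → 46.4626
Σ area = 700.947

Check V−E+F: 10 − 24 + 16 = 2.


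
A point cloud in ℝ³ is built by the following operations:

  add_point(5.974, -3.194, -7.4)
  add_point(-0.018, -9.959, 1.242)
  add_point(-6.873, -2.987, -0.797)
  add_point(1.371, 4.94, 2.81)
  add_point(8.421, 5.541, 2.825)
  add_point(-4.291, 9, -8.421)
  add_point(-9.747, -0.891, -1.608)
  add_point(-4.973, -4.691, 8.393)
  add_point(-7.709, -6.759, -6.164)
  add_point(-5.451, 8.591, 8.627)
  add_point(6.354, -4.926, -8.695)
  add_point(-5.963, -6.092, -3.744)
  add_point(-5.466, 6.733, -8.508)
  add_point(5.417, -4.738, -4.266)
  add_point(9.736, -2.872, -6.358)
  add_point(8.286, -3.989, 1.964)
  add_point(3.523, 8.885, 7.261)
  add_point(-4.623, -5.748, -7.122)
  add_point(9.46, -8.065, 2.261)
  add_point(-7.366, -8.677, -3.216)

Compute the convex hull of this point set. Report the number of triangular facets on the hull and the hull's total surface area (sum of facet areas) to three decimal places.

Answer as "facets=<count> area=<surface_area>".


Points on the hull: [1, 4, 5, 6, 7, 8, 9, 10, 12, 14, 16, 17, 18, 19] (14 of 20).

Triangle areas on the boundary:
  f1: (p7, p9, p6) → 73.6716
  f2: (p4, p5, p14) → 104.5879
  f3: (p10, p5, p14) → 40.1390
  f4: (p19, p7, p6) → 46.9967
  f5: (p19, p8, p6) → 13.5909
  f6: (p19, p10, p8) → 25.2667
  f7: (p16, p9, p5) → 75.7531
  f8: (p16, p4, p5) → 63.0154
  f9: (p16, p7, p9) → 60.3618
  f10: (p18, p4, p14) → 60.4338
  f11: (p18, p10, p14) → 22.7319
  f12: (p18, p16, p7) → 121.7663
  f13: (p18, p16, p4) → 43.0475
  f14: (p12, p10, p5) → 20.2594
  f15: (p12, p8, p6) → 42.8410
  f16: (p12, p9, p6) → 80.6809
  f17: (p12, p9, p5) → 21.8308
  f18: (p1, p19, p10) → 55.7212
  f19: (p1, p18, p10) → 54.7243
  f20: (p1, p19, p7) → 43.8278
  f21: (p1, p18, p7) → 47.1401
  f22: (p17, p10, p8) → 5.1476
  f23: (p17, p12, p8) → 20.5376
  f24: (p17, p12, p10) → 69.9572
Σ area = 1214.031

Euler: V−E+F = 14−36+24 = 2.

facets=24 area=1214.031


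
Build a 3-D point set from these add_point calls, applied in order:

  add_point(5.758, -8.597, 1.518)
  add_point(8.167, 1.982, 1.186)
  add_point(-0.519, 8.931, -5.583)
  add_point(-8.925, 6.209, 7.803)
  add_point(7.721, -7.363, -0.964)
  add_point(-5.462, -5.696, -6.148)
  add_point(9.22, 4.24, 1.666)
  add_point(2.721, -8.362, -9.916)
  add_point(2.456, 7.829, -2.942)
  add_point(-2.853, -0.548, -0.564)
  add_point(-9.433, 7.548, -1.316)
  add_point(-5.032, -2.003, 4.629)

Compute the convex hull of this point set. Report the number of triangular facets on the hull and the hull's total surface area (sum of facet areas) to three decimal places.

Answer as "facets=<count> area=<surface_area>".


facets=16 area=891.537

Extreme-point indices: [0, 2, 3, 4, 5, 6, 7, 8, 10, 11] — 10 of 12 on the boundary.

Area of each hull facet:
  f1: (p3, p0, p6) → 126.6990
  f2: (p2, p7, p6) → 110.6954
  f3: (p2, p3, p10) → 42.3437
  f4: (p4, p7, p6) → 57.9750
  f5: (p4, p0, p6) → 19.6448
  f6: (p4, p0, p7) → 16.5804
  f7: (p5, p0, p7) → 54.8834
  f8: (p5, p3, p10) → 66.4974
  f9: (p5, p2, p10) → 70.6056
  f10: (p5, p2, p7) → 72.5758
  f11: (p8, p3, p6) → 69.4740
  f12: (p8, p2, p6) → 3.4285
  f13: (p8, p2, p3) → 32.4251
  f14: (p11, p3, p0) → 33.4381
  f15: (p11, p5, p0) → 69.2925
  f16: (p11, p5, p3) → 44.9787
Σ area = 891.537

Euler: V−E+F = 10−24+16 = 2.


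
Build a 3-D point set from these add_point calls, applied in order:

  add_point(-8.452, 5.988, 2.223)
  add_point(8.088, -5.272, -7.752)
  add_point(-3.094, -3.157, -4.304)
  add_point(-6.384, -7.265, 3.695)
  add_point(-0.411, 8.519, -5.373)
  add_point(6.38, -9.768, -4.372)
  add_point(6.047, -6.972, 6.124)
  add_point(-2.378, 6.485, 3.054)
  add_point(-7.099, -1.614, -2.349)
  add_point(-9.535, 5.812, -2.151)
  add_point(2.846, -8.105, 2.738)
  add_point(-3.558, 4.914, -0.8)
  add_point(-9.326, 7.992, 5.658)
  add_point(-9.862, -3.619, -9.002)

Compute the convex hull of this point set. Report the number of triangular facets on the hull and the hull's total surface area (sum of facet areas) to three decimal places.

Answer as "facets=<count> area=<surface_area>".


facets=16 area=966.741

Extreme-point indices: [1, 3, 4, 5, 6, 7, 9, 10, 12, 13] — 10 of 14 on the boundary.

Per-facet area ½‖(b−a)×(c−a)‖:
  f1: (p4, p1, p13) → 120.2227
  f2: (p6, p4, p1) → 114.8750
  f3: (p5, p1, p13) → 52.2525
  f4: (p5, p6, p1) → 29.7060
  f5: (p9, p4, p13) → 58.4964
  f6: (p9, p12, p13) → 29.3678
  f7: (p9, p12, p4) → 39.8104
  f8: (p7, p6, p4) → 69.4962
  f9: (p7, p12, p4) → 29.4566
  f10: (p7, p12, p6) → 49.9372
  f11: (p3, p5, p13) → 101.6391
  f12: (p3, p12, p13) → 104.9945
  f13: (p3, p12, p6) → 98.2661
  f14: (p10, p5, p6) → 18.0189
  f15: (p10, p3, p6) → 18.3951
  f16: (p10, p3, p5) → 31.8069
Σ area = 966.741

Euler: V−E+F = 10−24+16 = 2.


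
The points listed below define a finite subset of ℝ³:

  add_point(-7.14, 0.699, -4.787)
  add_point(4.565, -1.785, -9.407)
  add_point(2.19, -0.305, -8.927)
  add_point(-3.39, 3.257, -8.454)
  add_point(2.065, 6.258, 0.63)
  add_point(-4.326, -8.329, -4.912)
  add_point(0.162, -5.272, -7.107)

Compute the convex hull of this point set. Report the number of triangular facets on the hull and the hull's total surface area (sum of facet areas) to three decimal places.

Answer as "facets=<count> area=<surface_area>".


facets=8 area=297.685

6 of the 7 inputs are extreme points: [0, 1, 3, 4, 5, 6].

Facet areas (half cross-product norm):
  f1: (p4, p5, p0) → 55.5510
  f2: (p3, p5, p0) → 26.9242
  f3: (p3, p5, p1) → 52.3607
  f4: (p3, p4, p0) → 32.0280
  f5: (p3, p4, p1) → 51.1955
  f6: (p6, p5, p1) → 1.1848
  f7: (p6, p4, p1) → 39.6466
  f8: (p6, p4, p5) → 38.7939
Σ area = 297.685

Check V−E+F: 6 − 12 + 8 = 2.


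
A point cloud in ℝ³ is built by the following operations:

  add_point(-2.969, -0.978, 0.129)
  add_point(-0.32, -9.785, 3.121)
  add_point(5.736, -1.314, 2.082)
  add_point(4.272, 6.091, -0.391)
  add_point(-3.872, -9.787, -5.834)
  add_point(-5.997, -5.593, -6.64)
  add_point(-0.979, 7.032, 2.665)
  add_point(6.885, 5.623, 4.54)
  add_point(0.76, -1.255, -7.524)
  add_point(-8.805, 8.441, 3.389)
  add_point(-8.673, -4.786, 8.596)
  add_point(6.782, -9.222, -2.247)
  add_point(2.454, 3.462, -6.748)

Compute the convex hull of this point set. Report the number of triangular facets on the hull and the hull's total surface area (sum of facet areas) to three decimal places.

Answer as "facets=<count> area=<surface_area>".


Points on the hull: [1, 3, 4, 5, 7, 8, 9, 10, 11, 12] (10 of 13).

Facet areas (half cross-product norm):
  f1: (p10, p7, p9) → 111.3162
  f2: (p11, p12, p7) → 84.4288
  f3: (p3, p7, p9) → 37.7750
  f4: (p3, p12, p9) → 49.0393
  f5: (p3, p12, p7) → 9.6451
  f6: (p5, p12, p9) → 95.3947
  f7: (p5, p10, p9) → 104.6707
  f8: (p5, p10, p4) → 36.9110
  f9: (p1, p10, p4) → 52.9189
  f10: (p1, p11, p4) → 41.4218
  f11: (p1, p10, p7) → 94.5180
  f12: (p1, p11, p7) → 71.5084
  f13: (p8, p11, p4) → 49.9710
  f14: (p8, p11, p12) → 26.1704
  f15: (p8, p5, p4) → 19.1326
  f16: (p8, p5, p12) → 13.2634
Σ area = 898.085

Euler: V−E+F = 10−24+16 = 2.

facets=16 area=898.085


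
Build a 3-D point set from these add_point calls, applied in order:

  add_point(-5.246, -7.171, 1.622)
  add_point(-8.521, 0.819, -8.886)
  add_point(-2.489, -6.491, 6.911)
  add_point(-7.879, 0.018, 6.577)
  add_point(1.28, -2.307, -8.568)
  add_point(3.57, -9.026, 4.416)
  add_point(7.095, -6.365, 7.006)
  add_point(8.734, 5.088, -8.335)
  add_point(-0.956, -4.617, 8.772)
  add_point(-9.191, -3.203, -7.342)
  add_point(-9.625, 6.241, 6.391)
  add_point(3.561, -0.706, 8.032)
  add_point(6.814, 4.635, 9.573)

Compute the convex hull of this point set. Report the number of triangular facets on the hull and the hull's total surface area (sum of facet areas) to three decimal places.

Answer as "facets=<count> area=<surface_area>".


facets=20 area=1071.797

12 of the 13 inputs are extreme points: [0, 1, 2, 3, 4, 5, 6, 7, 8, 9, 10, 12].

Triangle areas on the boundary:
  f1: (p1, p7, p10) → 144.3416
  f2: (p12, p7, p10) → 150.9610
  f3: (p4, p5, p7) → 76.2850
  f4: (p4, p1, p7) → 47.9146
  f5: (p8, p12, p10) → 83.9072
  f6: (p6, p5, p7) → 49.1590
  f7: (p6, p12, p7) → 99.6434
  f8: (p6, p8, p5) → 19.3272
  f9: (p6, p8, p12) → 45.7884
  f10: (p9, p4, p1) → 22.2008
  f11: (p9, p1, p10) → 35.3984
  f12: (p9, p0, p5) → 36.8123
  f13: (p9, p4, p5) → 78.2774
  f14: (p3, p8, p10) → 18.6714
  f15: (p3, p9, p10) → 45.7596
  f16: (p3, p9, p0) → 48.1045
  f17: (p2, p0, p5) → 21.0695
  f18: (p2, p8, p5) → 10.7274
  f19: (p2, p3, p0) → 24.6419
  f20: (p2, p3, p8) → 12.8069
Σ area = 1071.797

Euler: V−E+F = 12−30+20 = 2.


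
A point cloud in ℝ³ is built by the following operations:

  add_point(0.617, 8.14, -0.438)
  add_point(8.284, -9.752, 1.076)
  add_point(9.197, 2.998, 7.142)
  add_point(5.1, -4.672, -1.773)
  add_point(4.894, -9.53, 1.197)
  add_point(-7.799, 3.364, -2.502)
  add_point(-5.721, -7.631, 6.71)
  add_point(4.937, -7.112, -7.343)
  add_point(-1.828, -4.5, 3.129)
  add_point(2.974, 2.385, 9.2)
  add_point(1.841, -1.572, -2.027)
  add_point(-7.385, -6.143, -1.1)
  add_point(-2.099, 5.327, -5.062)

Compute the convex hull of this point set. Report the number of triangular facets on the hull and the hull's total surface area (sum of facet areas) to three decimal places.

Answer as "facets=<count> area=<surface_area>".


Extreme-point indices: [0, 1, 2, 4, 5, 6, 7, 9, 11, 12] — 10 of 13 on the boundary.

Triangle areas on the boundary:
  f1: (p7, p1, p2) → 65.9709
  f2: (p0, p7, p2) → 103.8060
  f3: (p9, p1, p2) → 46.5690
  f4: (p9, p6, p1) → 93.3268
  f5: (p9, p0, p2) → 37.5036
  f6: (p9, p6, p5) → 91.4890
  f7: (p9, p0, p5) → 56.4145
  f8: (p11, p7, p5) → 66.5383
  f9: (p11, p6, p5) → 36.8766
  f10: (p12, p7, p5) → 46.1541
  f11: (p12, p0, p5) → 19.2942
  f12: (p12, p0, p7) → 41.7786
  f13: (p4, p6, p1) → 8.9522
  f14: (p4, p11, p6) → 47.8758
  f15: (p4, p7, p1) → 15.0829
  f16: (p4, p11, p7) → 55.7972
Σ area = 833.429

Check V−E+F: 10 − 24 + 16 = 2.

facets=16 area=833.429


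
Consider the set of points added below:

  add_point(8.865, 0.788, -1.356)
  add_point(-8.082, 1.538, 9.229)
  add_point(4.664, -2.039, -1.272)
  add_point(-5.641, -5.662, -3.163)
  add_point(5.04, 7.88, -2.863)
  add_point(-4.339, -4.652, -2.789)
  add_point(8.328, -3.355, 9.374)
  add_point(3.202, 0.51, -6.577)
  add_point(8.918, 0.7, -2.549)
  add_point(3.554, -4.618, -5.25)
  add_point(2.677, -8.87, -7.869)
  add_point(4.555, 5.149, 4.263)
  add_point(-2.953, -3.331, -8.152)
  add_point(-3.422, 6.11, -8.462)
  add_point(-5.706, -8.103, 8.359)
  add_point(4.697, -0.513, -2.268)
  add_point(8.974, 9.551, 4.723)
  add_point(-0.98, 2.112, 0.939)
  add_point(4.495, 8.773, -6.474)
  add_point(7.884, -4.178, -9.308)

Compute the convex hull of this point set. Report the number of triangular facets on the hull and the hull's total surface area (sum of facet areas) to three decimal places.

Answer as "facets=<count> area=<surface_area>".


facets=18 area=1180.564

Hull vertices (11/20): indices [1, 3, 6, 8, 10, 12, 13, 14, 16, 18, 19].

Triangle areas on the boundary:
  f1: (p6, p16, p1) → 114.5409
  f2: (p13, p16, p1) → 154.2281
  f3: (p14, p6, p1) → 73.7095
  f4: (p14, p6, p10) → 126.6784
  f5: (p8, p6, p16) → 67.6009
  f6: (p3, p14, p10) → 54.5319
  f7: (p3, p13, p1) → 94.9721
  f8: (p3, p14, p1) → 58.3171
  f9: (p19, p6, p10) → 66.1154
  f10: (p19, p8, p6) → 43.5599
  f11: (p19, p8, p16) → 13.4425
  f12: (p12, p3, p10) → 24.2103
  f13: (p12, p3, p13) → 26.7476
  f14: (p12, p19, p10) → 28.2365
  f15: (p12, p19, p13) → 51.3000
  f16: (p18, p19, p13) → 58.3685
  f17: (p18, p13, p16) → 42.4010
  f18: (p18, p19, p16) → 81.6029
Σ area = 1180.564

Euler: V−E+F = 11−27+18 = 2.


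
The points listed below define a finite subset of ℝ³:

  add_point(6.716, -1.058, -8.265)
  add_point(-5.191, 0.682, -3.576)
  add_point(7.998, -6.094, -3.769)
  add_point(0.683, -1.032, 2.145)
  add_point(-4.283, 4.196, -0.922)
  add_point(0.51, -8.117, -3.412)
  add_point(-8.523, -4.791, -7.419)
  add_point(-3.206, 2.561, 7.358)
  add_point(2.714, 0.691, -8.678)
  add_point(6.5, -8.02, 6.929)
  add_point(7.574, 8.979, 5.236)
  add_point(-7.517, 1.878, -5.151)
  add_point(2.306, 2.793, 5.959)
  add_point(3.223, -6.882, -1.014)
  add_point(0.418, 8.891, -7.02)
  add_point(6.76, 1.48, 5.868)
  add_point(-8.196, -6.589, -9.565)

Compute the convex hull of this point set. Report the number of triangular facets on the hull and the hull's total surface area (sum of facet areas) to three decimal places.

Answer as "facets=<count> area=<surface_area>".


facets=20 area=968.602

12 of the 17 inputs are extreme points: [0, 2, 4, 5, 6, 7, 8, 9, 10, 11, 14, 16].

Triangle areas on the boundary:
  f1: (p14, p7, p10) → 86.5136
  f2: (p9, p7, p6) → 123.4781
  f3: (p9, p10, p2) → 90.1715
  f4: (p9, p7, p10) → 89.4315
  f5: (p16, p9, p6) → 27.8777
  f6: (p0, p10, p2) → 57.6019
  f7: (p0, p14, p10) → 82.7680
  f8: (p0, p16, p2) → 54.8085
  f9: (p11, p7, p6) → 43.2974
  f10: (p11, p16, p6) → 5.6802
  f11: (p11, p16, p14) → 43.0186
  f12: (p5, p9, p2) → 41.5347
  f13: (p5, p16, p2) → 29.1746
  f14: (p5, p16, p9) → 28.2671
  f15: (p8, p16, p14) → 54.0869
  f16: (p8, p0, p14) → 15.2193
  f17: (p8, p0, p16) → 24.2203
  f18: (p4, p14, p7) → 27.6918
  f19: (p4, p11, p7) → 17.5787
  f20: (p4, p11, p14) → 26.1820
Σ area = 968.602

Check V−E+F: 12 − 30 + 20 = 2.


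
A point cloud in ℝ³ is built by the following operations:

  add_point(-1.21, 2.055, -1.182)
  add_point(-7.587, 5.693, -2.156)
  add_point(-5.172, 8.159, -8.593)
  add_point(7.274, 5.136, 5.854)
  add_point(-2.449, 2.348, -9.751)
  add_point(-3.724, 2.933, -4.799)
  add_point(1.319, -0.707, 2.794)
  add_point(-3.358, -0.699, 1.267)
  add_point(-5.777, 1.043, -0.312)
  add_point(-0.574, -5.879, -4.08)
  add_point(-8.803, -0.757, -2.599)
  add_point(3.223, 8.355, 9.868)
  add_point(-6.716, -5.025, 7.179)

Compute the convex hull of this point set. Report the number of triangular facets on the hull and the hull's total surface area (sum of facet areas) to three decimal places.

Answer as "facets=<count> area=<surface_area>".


8 of the 13 inputs are extreme points: [1, 2, 3, 4, 9, 10, 11, 12].

Area of each hull facet:
  f1: (p4, p9, p10) → 43.3585
  f2: (p4, p9, p3) → 84.7402
  f3: (p12, p9, p10) → 51.8642
  f4: (p12, p9, p3) → 101.4766
  f5: (p2, p4, p10) → 32.5770
  f6: (p2, p4, p3) → 60.5081
  f7: (p11, p12, p3) → 54.8608
  f8: (p11, p2, p3) → 63.2079
  f9: (p1, p2, p10) → 22.6554
  f10: (p1, p11, p2) → 55.5078
  f11: (p1, p12, p10) → 34.2336
  f12: (p1, p11, p12) → 106.9771
Σ area = 711.967

Euler: V−E+F = 8−18+12 = 2.

facets=12 area=711.967


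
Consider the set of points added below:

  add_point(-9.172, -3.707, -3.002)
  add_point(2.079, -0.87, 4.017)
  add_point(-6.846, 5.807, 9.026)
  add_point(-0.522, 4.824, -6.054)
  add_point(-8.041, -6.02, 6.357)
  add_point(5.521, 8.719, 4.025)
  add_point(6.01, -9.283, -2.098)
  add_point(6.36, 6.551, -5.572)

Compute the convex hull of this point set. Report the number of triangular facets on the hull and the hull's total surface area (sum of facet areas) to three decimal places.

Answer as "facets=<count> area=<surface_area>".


8 of the 8 inputs are extreme points: [0, 1, 2, 3, 4, 5, 6, 7].

Area of each hull facet:
  f1: (p4, p6, p0) → 76.2218
  f2: (p4, p2, p0) → 59.1269
  f3: (p3, p6, p0) → 93.0248
  f4: (p3, p6, p7) → 55.9207
  f5: (p3, p2, p0) → 91.6294
  f6: (p5, p6, p7) → 80.0541
  f7: (p5, p3, p7) → 35.0886
  f8: (p5, p3, p2) → 82.6182
  f9: (p1, p4, p6) → 64.2278
  f10: (p1, p5, p6) → 45.5993
  f11: (p1, p4, p2) → 62.2380
  f12: (p1, p5, p2) → 59.9745
Σ area = 805.724

Euler characteristic 8−18+12 = 2 ✓

facets=12 area=805.724


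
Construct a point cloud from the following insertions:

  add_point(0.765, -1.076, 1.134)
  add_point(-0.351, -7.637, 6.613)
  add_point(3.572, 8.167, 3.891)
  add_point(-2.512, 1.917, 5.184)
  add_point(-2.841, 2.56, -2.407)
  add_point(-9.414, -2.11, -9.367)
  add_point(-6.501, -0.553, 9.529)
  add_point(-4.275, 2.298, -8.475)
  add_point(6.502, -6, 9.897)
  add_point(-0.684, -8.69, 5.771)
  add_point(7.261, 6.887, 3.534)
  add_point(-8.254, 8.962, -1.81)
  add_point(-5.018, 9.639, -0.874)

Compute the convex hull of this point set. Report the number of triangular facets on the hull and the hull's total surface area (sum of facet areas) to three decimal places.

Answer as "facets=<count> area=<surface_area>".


facets=16 area=852.288

10 of the 13 inputs are extreme points: [1, 2, 5, 6, 7, 8, 9, 10, 11, 12].

Per-facet area ½‖(b−a)×(c−a)‖:
  f1: (p7, p8, p5) → 76.0426
  f2: (p7, p8, p10) → 124.2257
  f3: (p7, p12, p10) → 70.5909
  f4: (p9, p8, p5) → 61.0506
  f5: (p9, p6, p5) → 96.8990
  f6: (p11, p6, p5) → 99.8920
  f7: (p11, p6, p12) → 25.1306
  f8: (p11, p7, p5) → 34.1316
  f9: (p11, p7, p12) → 17.5439
  f10: (p2, p12, p10) → 11.1922
  f11: (p2, p6, p12) → 67.9264
  f12: (p2, p8, p10) → 27.6322
  f13: (p2, p6, p8) → 93.5380
  f14: (p1, p6, p8) → 36.7149
  f15: (p1, p9, p8) → 4.2042
  f16: (p1, p9, p6) → 5.5733
Σ area = 852.288

Check V−E+F: 10 − 24 + 16 = 2.


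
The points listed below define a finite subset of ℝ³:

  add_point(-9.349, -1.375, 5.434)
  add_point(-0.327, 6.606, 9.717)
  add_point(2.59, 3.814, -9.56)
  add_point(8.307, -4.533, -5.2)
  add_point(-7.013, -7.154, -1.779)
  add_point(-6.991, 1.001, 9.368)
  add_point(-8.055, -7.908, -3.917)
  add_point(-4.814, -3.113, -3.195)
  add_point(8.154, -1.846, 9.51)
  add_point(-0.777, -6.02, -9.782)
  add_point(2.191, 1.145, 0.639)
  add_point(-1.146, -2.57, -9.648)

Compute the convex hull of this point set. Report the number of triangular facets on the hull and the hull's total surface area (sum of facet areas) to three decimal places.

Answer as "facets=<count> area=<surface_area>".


Extreme-point indices: [0, 1, 2, 3, 4, 5, 6, 8, 9, 11] — 10 of 12 on the boundary.

Area of each hull facet:
  f1: (p2, p1, p0) → 119.6155
  f2: (p2, p9, p3) → 48.1958
  f3: (p2, p8, p3) → 79.8021
  f4: (p2, p8, p1) → 114.9894
  f5: (p5, p1, p0) → 16.5981
  f6: (p5, p8, p1) → 51.9831
  f7: (p6, p9, p3) → 44.2883
  f8: (p6, p8, p3) → 125.1323
  f9: (p6, p2, p0) → 96.3588
  f10: (p4, p6, p0) → 8.1383
  f11: (p4, p6, p8) → 10.8387
  f12: (p4, p5, p0) → 16.4729
  f13: (p4, p5, p8) → 105.8904
  f14: (p11, p2, p9) → 7.6321
  f15: (p11, p6, p9) → 16.4854
  f16: (p11, p6, p2) → 24.7079
Σ area = 887.129

Check V−E+F: 10 − 24 + 16 = 2.

facets=16 area=887.129


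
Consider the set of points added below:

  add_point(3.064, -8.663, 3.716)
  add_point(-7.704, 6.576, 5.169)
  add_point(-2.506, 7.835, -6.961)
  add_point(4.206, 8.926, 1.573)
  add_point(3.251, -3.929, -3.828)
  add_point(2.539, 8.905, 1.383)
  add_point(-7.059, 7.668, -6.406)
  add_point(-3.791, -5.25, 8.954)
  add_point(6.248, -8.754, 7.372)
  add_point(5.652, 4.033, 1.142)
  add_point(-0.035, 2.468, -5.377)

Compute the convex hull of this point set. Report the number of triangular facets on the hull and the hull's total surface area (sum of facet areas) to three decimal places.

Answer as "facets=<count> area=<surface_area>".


facets=16 area=724.219

Extreme-point indices: [0, 1, 2, 3, 4, 5, 6, 7, 8, 9] — 10 of 11 on the boundary.

Per-facet area ½‖(b−a)×(c−a)‖:
  f1: (p7, p3, p1) → 82.3754
  f2: (p7, p3, p8) → 93.7035
  f3: (p7, p0, p8) → 22.4441
  f4: (p5, p3, p1) → 4.5251
  f5: (p5, p2, p3) → 6.5296
  f6: (p9, p3, p8) → 20.1495
  f7: (p9, p2, p3) → 27.9344
  f8: (p6, p7, p0) → 94.0693
  f9: (p6, p7, p1) → 70.7875
  f10: (p6, p5, p1) → 59.3690
  f11: (p6, p5, p2) → 20.5184
  f12: (p4, p9, p2) → 56.7684
  f13: (p4, p6, p2) → 28.7822
  f14: (p4, p6, p0) → 59.9811
  f15: (p4, p0, p8) → 16.6901
  f16: (p4, p9, p8) → 59.5910
Σ area = 724.219

Euler: V−E+F = 10−24+16 = 2.


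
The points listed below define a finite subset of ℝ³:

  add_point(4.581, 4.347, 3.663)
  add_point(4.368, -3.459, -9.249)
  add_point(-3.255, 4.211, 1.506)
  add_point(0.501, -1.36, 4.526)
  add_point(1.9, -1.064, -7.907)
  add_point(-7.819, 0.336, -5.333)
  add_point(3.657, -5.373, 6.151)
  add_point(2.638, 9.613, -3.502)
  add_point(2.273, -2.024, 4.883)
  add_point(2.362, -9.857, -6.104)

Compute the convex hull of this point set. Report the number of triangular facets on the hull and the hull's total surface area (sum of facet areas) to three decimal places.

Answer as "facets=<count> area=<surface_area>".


9 of the 10 inputs are extreme points: [0, 1, 2, 3, 4, 5, 6, 7, 9].

Per-facet area ½‖(b−a)×(c−a)‖:
  f1: (p6, p9, p5) → 92.2399
  f2: (p1, p9, p5) → 49.0450
  f3: (p1, p7, p0) → 63.5960
  f4: (p1, p6, p0) → 72.7758
  f5: (p1, p6, p9) → 48.4245
  f6: (p2, p7, p5) → 42.3311
  f7: (p2, p7, p0) → 33.8229
  f8: (p4, p7, p5) → 57.9594
  f9: (p4, p1, p5) → 10.6775
  f10: (p4, p1, p7) → 15.3755
  f11: (p3, p6, p0) → 18.0523
  f12: (p3, p2, p0) → 24.2240
  f13: (p3, p6, p5) → 24.7509
  f14: (p3, p2, p5) → 32.4825
Σ area = 585.757

Check V−E+F: 9 − 21 + 14 = 2.

facets=14 area=585.757


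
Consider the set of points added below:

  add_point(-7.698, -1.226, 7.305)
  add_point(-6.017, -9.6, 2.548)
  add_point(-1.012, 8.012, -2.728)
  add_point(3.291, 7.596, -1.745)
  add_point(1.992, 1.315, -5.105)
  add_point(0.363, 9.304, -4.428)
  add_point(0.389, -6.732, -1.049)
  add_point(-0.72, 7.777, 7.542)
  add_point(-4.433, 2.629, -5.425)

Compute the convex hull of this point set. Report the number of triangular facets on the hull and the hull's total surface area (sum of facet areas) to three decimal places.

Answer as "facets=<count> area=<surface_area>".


facets=14 area=536.768

Extreme-point indices: [0, 1, 2, 3, 4, 5, 6, 7, 8] — 9 of 9 on the boundary.

Triangle areas on the boundary:
  f1: (p8, p1, p0) → 64.7845
  f2: (p7, p1, p0) → 45.3013
  f3: (p6, p7, p3) → 73.6320
  f4: (p6, p7, p1) → 66.6111
  f5: (p6, p4, p3) → 26.7925
  f6: (p6, p8, p1) → 44.5844
  f7: (p6, p4, p8) → 30.0376
  f8: (p5, p7, p3) → 20.9027
  f9: (p5, p4, p3) → 15.6161
  f10: (p5, p4, p8) → 24.7747
  f11: (p2, p7, p0) → 58.5307
  f12: (p2, p5, p7) → 9.7441
  f13: (p2, p8, p0) → 47.4053
  f14: (p2, p5, p8) → 8.0507
Σ area = 536.768

Euler: V−E+F = 9−21+14 = 2.


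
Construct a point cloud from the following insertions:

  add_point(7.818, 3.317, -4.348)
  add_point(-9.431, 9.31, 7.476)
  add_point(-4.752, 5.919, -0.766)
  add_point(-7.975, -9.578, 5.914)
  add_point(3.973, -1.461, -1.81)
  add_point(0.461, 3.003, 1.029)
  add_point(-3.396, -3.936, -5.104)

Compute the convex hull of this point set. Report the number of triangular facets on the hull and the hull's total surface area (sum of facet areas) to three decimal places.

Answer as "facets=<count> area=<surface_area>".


facets=10 area=555.789

Hull vertices (7/7): indices [0, 1, 2, 3, 4, 5, 6].

Triangle areas on the boundary:
  f1: (p6, p3, p1) → 118.4296
  f2: (p2, p0, p1) → 46.2471
  f3: (p2, p6, p1) → 39.4676
  f4: (p2, p6, p0) → 66.1963
  f5: (p5, p0, p1) → 30.7228
  f6: (p5, p3, p1) → 105.0295
  f7: (p4, p5, p0) → 21.0711
  f8: (p4, p5, p3) → 50.1334
  f9: (p4, p6, p0) → 23.0703
  f10: (p4, p6, p3) → 55.4213
Σ area = 555.789

Euler: V−E+F = 7−15+10 = 2.


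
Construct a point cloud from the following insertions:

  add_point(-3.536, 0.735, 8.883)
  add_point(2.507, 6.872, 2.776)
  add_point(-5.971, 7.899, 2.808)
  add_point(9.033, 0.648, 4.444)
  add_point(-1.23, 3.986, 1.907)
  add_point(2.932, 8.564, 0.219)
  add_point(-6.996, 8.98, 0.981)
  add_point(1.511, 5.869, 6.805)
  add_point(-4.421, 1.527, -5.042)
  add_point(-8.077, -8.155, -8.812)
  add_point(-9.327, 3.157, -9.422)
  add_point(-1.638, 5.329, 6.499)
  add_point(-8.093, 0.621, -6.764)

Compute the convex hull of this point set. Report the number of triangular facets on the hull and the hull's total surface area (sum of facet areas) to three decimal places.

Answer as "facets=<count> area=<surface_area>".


Points on the hull: [0, 2, 3, 5, 6, 7, 9, 10, 11] (9 of 13).

Area of each hull facet:
  f1: (p9, p3, p10) → 128.4562
  f2: (p0, p9, p3) → 134.9540
  f3: (p6, p9, p10) → 63.1727
  f4: (p6, p0, p9) → 114.0304
  f5: (p7, p0, p3) → 34.5048
  f6: (p5, p7, p3) → 33.7648
  f7: (p5, p7, p6) → 35.0204
  f8: (p5, p3, p10) → 81.8390
  f9: (p5, p6, p10) → 60.1917
  f10: (p2, p6, p0) → 4.1196
  f11: (p2, p7, p6) → 5.6590
  f12: (p11, p7, p0) → 7.9584
  f13: (p11, p2, p0) → 16.0626
  f14: (p11, p2, p7) → 7.4599
Σ area = 727.194

Check V−E+F: 9 − 21 + 14 = 2.

facets=14 area=727.194
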